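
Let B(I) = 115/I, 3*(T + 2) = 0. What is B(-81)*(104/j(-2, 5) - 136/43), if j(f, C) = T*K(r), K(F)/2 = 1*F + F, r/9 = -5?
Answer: 127903/31347 ≈ 4.0802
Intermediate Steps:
r = -45 (r = 9*(-5) = -45)
T = -2 (T = -2 + (⅓)*0 = -2 + 0 = -2)
K(F) = 4*F (K(F) = 2*(1*F + F) = 2*(F + F) = 2*(2*F) = 4*F)
j(f, C) = 360 (j(f, C) = -8*(-45) = -2*(-180) = 360)
B(-81)*(104/j(-2, 5) - 136/43) = (115/(-81))*(104/360 - 136/43) = (115*(-1/81))*(104*(1/360) - 136*1/43) = -115*(13/45 - 136/43)/81 = -115/81*(-5561/1935) = 127903/31347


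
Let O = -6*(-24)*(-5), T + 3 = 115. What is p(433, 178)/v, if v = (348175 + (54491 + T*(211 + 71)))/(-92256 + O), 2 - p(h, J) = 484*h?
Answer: 649499344/14475 ≈ 44870.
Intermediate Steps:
T = 112 (T = -3 + 115 = 112)
O = -720 (O = 144*(-5) = -720)
p(h, J) = 2 - 484*h
v = -72375/15496 (v = (348175 + (54491 + 112*(211 + 71)))/(-92256 - 720) = (348175 + (54491 + 112*282))/(-92976) = (348175 + (54491 + 31584))*(-1/92976) = (348175 + 86075)*(-1/92976) = 434250*(-1/92976) = -72375/15496 ≈ -4.6706)
p(433, 178)/v = (2 - 484*433)/(-72375/15496) = (2 - 209572)*(-15496/72375) = -209570*(-15496/72375) = 649499344/14475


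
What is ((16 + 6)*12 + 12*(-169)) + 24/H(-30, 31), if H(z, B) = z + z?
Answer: -8822/5 ≈ -1764.4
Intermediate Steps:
H(z, B) = 2*z
((16 + 6)*12 + 12*(-169)) + 24/H(-30, 31) = ((16 + 6)*12 + 12*(-169)) + 24/((2*(-30))) = (22*12 - 2028) + 24/(-60) = (264 - 2028) + 24*(-1/60) = -1764 - ⅖ = -8822/5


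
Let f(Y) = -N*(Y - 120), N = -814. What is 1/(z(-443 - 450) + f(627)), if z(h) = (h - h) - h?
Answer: 1/413591 ≈ 2.4178e-6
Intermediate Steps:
f(Y) = -97680 + 814*Y (f(Y) = -(-814)*(Y - 120) = -(-814)*(-120 + Y) = -(97680 - 814*Y) = -97680 + 814*Y)
z(h) = -h (z(h) = 0 - h = -h)
1/(z(-443 - 450) + f(627)) = 1/(-(-443 - 450) + (-97680 + 814*627)) = 1/(-1*(-893) + (-97680 + 510378)) = 1/(893 + 412698) = 1/413591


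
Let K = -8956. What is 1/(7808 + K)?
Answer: -1/1148 ≈ -0.00087108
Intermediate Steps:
1/(7808 + K) = 1/(7808 - 8956) = 1/(-1148) = -1/1148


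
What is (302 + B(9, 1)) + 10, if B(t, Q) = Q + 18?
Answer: 331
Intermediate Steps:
B(t, Q) = 18 + Q
(302 + B(9, 1)) + 10 = (302 + (18 + 1)) + 10 = (302 + 19) + 10 = 321 + 10 = 331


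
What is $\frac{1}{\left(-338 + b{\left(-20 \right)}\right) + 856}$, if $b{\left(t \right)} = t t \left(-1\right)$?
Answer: $\frac{1}{118} \approx 0.0084746$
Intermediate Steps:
$b{\left(t \right)} = - t^{2}$ ($b{\left(t \right)} = t^{2} \left(-1\right) = - t^{2}$)
$\frac{1}{\left(-338 + b{\left(-20 \right)}\right) + 856} = \frac{1}{\left(-338 - \left(-20\right)^{2}\right) + 856} = \frac{1}{\left(-338 - 400\right) + 856} = \frac{1}{-738 + 856} = \frac{1}{118}$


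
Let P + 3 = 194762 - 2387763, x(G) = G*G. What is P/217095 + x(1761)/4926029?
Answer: -10129563437621/1069416265755 ≈ -9.4720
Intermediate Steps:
x(G) = G²
P = -2193004 (P = -3 + (194762 - 2387763) = -3 - 2193001 = -2193004)
P/217095 + x(1761)/4926029 = -2193004/217095 + 1761²/4926029 = -2193004*1/217095 + 3101121*(1/4926029) = -2193004/217095 + 3101121/4926029 = -10129563437621/1069416265755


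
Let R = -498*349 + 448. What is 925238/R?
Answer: -462619/86677 ≈ -5.3373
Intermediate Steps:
R = -173354 (R = -173802 + 448 = -173354)
925238/R = 925238/(-173354) = 925238*(-1/173354) = -462619/86677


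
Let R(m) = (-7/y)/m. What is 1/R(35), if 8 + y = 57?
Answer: -245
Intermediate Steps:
y = 49 (y = -8 + 57 = 49)
R(m) = -1/(7*m) (R(m) = (-7/49)/m = (-7*1/49)/m = -1/(7*m))
1/R(35) = 1/(-⅐/35) = 1/(-⅐*1/35) = 1/(-1/245) = -245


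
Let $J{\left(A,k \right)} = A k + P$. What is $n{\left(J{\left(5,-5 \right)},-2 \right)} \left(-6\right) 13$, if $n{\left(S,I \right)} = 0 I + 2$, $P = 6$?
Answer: $-156$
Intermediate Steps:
$J{\left(A,k \right)} = 6 + A k$ ($J{\left(A,k \right)} = A k + 6 = 6 + A k$)
$n{\left(S,I \right)} = 2$ ($n{\left(S,I \right)} = 0 + 2 = 2$)
$n{\left(J{\left(5,-5 \right)},-2 \right)} \left(-6\right) 13 = 2 \left(-6\right) 13 = \left(-12\right) 13 = -156$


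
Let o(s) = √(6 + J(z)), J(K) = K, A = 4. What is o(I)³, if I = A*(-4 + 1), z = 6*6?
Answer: 42*√42 ≈ 272.19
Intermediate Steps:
z = 36
I = -12 (I = 4*(-4 + 1) = 4*(-3) = -12)
o(s) = √42 (o(s) = √(6 + 36) = √42)
o(I)³ = (√42)³ = 42*√42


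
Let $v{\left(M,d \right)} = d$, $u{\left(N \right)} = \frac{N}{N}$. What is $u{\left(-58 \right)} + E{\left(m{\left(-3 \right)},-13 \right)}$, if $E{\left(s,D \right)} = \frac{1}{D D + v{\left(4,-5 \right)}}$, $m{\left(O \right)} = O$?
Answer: $\frac{165}{164} \approx 1.0061$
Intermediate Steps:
$u{\left(N \right)} = 1$
$E{\left(s,D \right)} = \frac{1}{-5 + D^{2}}$ ($E{\left(s,D \right)} = \frac{1}{D D - 5} = \frac{1}{D^{2} - 5} = \frac{1}{-5 + D^{2}}$)
$u{\left(-58 \right)} + E{\left(m{\left(-3 \right)},-13 \right)} = 1 + \frac{1}{-5 + \left(-13\right)^{2}} = 1 + \frac{1}{-5 + 169} = 1 + \frac{1}{164} = \frac{165}{164}$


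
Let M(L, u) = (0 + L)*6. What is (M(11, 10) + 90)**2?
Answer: 24336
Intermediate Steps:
M(L, u) = 6*L (M(L, u) = L*6 = 6*L)
(M(11, 10) + 90)**2 = (6*11 + 90)**2 = (66 + 90)**2 = 156**2 = 24336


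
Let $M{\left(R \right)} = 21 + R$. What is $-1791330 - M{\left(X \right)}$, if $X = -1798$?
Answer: $-1789553$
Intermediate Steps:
$-1791330 - M{\left(X \right)} = -1791330 - \left(21 - 1798\right) = -1791330 - -1777 = -1791330 + 1777 = -1789553$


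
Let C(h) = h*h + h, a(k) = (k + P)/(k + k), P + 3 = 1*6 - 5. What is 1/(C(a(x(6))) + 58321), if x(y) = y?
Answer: 9/524893 ≈ 1.7146e-5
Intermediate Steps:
P = -2 (P = -3 + (1*6 - 5) = -3 + (6 - 5) = -3 + 1 = -2)
a(k) = (-2 + k)/(2*k) (a(k) = (k - 2)/(k + k) = (-2 + k)/((2*k)) = (-2 + k)*(1/(2*k)) = (-2 + k)/(2*k))
C(h) = h + h² (C(h) = h² + h = h + h²)
1/(C(a(x(6))) + 58321) = 1/(((½)*(-2 + 6)/6)*(1 + (½)*(-2 + 6)/6) + 58321) = 1/(((½)*(⅙)*4)*(1 + (½)*(⅙)*4) + 58321) = 1/((1 + ⅓)/3 + 58321) = 1/((⅓)*(4/3) + 58321) = 1/(4/9 + 58321) = 1/(524893/9) = 9/524893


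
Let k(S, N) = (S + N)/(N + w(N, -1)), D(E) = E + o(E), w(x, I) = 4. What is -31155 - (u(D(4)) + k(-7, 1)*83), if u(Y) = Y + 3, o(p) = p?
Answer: -155332/5 ≈ -31066.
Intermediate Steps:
D(E) = 2*E (D(E) = E + E = 2*E)
u(Y) = 3 + Y
k(S, N) = (N + S)/(4 + N) (k(S, N) = (S + N)/(N + 4) = (N + S)/(4 + N))
-31155 - (u(D(4)) + k(-7, 1)*83) = -31155 - ((3 + 2*4) + ((1 - 7)/(4 + 1))*83) = -31155 - ((3 + 8) + (-6/5)*83) = -31155 - (11 + ((⅕)*(-6))*83) = -31155 - (11 - 6/5*83) = -31155 - (11 - 498/5) = -31155 - 1*(-443/5) = -31155 + 443/5 = -155332/5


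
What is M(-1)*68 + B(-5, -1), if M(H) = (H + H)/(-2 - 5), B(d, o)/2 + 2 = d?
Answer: 38/7 ≈ 5.4286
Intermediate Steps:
B(d, o) = -4 + 2*d
M(H) = -2*H/7 (M(H) = (2*H)/(-7) = (2*H)*(-⅐) = -2*H/7)
M(-1)*68 + B(-5, -1) = -2/7*(-1)*68 + (-4 + 2*(-5)) = (2/7)*68 + (-4 - 10) = 136/7 - 14 = 38/7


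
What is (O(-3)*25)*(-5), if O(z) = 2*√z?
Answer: -250*I*√3 ≈ -433.01*I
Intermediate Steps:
(O(-3)*25)*(-5) = ((2*√(-3))*25)*(-5) = ((2*(I*√3))*25)*(-5) = ((2*I*√3)*25)*(-5) = (50*I*√3)*(-5) = -250*I*√3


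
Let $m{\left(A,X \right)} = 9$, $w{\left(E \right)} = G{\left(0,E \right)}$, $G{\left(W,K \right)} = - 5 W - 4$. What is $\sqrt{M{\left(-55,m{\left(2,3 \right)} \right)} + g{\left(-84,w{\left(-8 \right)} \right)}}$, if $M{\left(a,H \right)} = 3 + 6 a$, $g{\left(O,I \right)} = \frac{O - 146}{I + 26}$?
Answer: $\frac{8 i \sqrt{638}}{11} \approx 18.37 i$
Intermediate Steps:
$G{\left(W,K \right)} = -4 - 5 W$
$w{\left(E \right)} = -4$ ($w{\left(E \right)} = -4 - 0 = -4 + 0 = -4$)
$g{\left(O,I \right)} = \frac{-146 + O}{26 + I}$
$\sqrt{M{\left(-55,m{\left(2,3 \right)} \right)} + g{\left(-84,w{\left(-8 \right)} \right)}} = \sqrt{\left(3 + 6 \left(-55\right)\right) + \frac{-146 - 84}{26 - 4}} = \sqrt{\left(3 - 330\right) + \frac{1}{22} \left(-230\right)} = \sqrt{-327 + \frac{1}{22} \left(-230\right)} = \sqrt{-327 - \frac{115}{11}} = \sqrt{- \frac{3712}{11}} = \frac{8 i \sqrt{638}}{11}$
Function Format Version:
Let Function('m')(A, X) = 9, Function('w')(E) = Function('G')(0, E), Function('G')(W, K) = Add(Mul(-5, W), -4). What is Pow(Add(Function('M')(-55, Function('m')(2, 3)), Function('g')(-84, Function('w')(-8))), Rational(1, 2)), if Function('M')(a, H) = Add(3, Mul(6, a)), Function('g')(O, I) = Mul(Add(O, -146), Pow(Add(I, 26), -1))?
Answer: Mul(Rational(8, 11), I, Pow(638, Rational(1, 2))) ≈ Mul(18.370, I)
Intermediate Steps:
Function('G')(W, K) = Add(-4, Mul(-5, W))
Function('w')(E) = -4 (Function('w')(E) = Add(-4, Mul(-5, 0)) = Add(-4, 0) = -4)
Function('g')(O, I) = Mul(Pow(Add(26, I), -1), Add(-146, O)) (Function('g')(O, I) = Mul(Add(-146, O), Pow(Add(26, I), -1)) = Mul(Pow(Add(26, I), -1), Add(-146, O)))
Pow(Add(Function('M')(-55, Function('m')(2, 3)), Function('g')(-84, Function('w')(-8))), Rational(1, 2)) = Pow(Add(Add(3, Mul(6, -55)), Mul(Pow(Add(26, -4), -1), Add(-146, -84))), Rational(1, 2)) = Pow(Add(Add(3, -330), Mul(Pow(22, -1), -230)), Rational(1, 2)) = Pow(Add(-327, Mul(Rational(1, 22), -230)), Rational(1, 2)) = Pow(Add(-327, Rational(-115, 11)), Rational(1, 2)) = Pow(Rational(-3712, 11), Rational(1, 2)) = Mul(Rational(8, 11), I, Pow(638, Rational(1, 2)))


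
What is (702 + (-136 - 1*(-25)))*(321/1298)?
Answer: 189711/1298 ≈ 146.16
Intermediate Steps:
(702 + (-136 - 1*(-25)))*(321/1298) = (702 + (-136 + 25))*(321*(1/1298)) = (702 - 111)*(321/1298) = 591*(321/1298) = 189711/1298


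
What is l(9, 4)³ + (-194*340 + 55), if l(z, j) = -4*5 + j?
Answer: -70001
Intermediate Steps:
l(z, j) = -20 + j
l(9, 4)³ + (-194*340 + 55) = (-20 + 4)³ + (-194*340 + 55) = (-16)³ + (-65960 + 55) = -4096 - 65905 = -70001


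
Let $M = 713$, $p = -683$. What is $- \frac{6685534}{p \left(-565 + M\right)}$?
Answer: $\frac{3342767}{50542} \approx 66.138$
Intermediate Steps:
$- \frac{6685534}{p \left(-565 + M\right)} = - \frac{6685534}{\left(-683\right) \left(-565 + 713\right)} = - \frac{6685534}{\left(-683\right) 148} = - \frac{6685534}{-101084} = \left(-6685534\right) \left(- \frac{1}{101084}\right) = \frac{3342767}{50542}$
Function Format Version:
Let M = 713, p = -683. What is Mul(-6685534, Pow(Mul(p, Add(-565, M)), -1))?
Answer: Rational(3342767, 50542) ≈ 66.138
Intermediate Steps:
Mul(-6685534, Pow(Mul(p, Add(-565, M)), -1)) = Mul(-6685534, Pow(Mul(-683, Add(-565, 713)), -1)) = Mul(-6685534, Pow(Mul(-683, 148), -1)) = Mul(-6685534, Pow(-101084, -1)) = Mul(-6685534, Rational(-1, 101084)) = Rational(3342767, 50542)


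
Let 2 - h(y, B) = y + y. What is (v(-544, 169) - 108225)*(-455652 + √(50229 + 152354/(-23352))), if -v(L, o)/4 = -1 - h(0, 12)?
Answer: 49307469876 - 5153*√1711694673213/278 ≈ 4.9283e+10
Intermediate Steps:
h(y, B) = 2 - 2*y (h(y, B) = 2 - (y + y) = 2 - 2*y)
v(L, o) = 12 (v(L, o) = -4*(-1 - (2 - 2*0)) = -4*(-1 - (2 + 0)) = -4*(-1 - 1*2) = -4*(-1 - 2) = -4*(-3) = 12)
(v(-544, 169) - 108225)*(-455652 + √(50229 + 152354/(-23352))) = (12 - 108225)*(-455652 + √(50229 + 152354/(-23352))) = -108213*(-455652 + √(50229 + 152354*(-1/23352))) = -108213*(-455652 + √(50229 - 76177/11676)) = -108213*(-455652 + √(586397627/11676)) = -108213*(-455652 + √1711694673213/5838) = 49307469876 - 5153*√1711694673213/278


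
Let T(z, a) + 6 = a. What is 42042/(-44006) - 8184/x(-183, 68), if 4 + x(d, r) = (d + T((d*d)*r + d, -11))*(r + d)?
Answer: -165867867/126495247 ≈ -1.3113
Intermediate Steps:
T(z, a) = -6 + a
x(d, r) = -4 + (-17 + d)*(d + r) (x(d, r) = -4 + (d + (-6 - 11))*(r + d) = -4 + (d - 17)*(d + r) = -4 + (-17 + d)*(d + r))
42042/(-44006) - 8184/x(-183, 68) = 42042/(-44006) - 8184/(-4 + (-183)**2 - 17*(-183) - 17*68 - 183*68) = 42042*(-1/44006) - 8184/(-4 + 33489 + 3111 - 1156 - 12444) = -21021/22003 - 8184/22996 = -21021/22003 - 8184*1/22996 = -21021/22003 - 2046/5749 = -165867867/126495247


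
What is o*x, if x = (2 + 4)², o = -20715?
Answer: -745740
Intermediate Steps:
x = 36 (x = 6² = 36)
o*x = -20715*36 = -745740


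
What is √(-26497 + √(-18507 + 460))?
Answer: √(-26497 + I*√18047) ≈ 0.4126 + 162.78*I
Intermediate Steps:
√(-26497 + √(-18507 + 460)) = √(-26497 + √(-18047)) = √(-26497 + I*√18047)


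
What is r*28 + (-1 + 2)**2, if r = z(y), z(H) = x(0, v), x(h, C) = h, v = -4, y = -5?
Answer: 1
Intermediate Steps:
z(H) = 0
r = 0
r*28 + (-1 + 2)**2 = 0*28 + (-1 + 2)**2 = 0 + 1**2 = 0 + 1 = 1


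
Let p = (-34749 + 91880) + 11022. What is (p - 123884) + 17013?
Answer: -38718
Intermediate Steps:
p = 68153 (p = 57131 + 11022 = 68153)
(p - 123884) + 17013 = (68153 - 123884) + 17013 = -55731 + 17013 = -38718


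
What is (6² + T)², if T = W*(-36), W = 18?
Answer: 374544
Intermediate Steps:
T = -648 (T = 18*(-36) = -648)
(6² + T)² = (6² - 648)² = (36 - 648)² = (-612)² = 374544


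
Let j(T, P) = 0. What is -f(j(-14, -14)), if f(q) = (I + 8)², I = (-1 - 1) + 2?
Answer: -64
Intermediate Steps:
I = 0 (I = -2 + 2 = 0)
f(q) = 64 (f(q) = (0 + 8)² = 8² = 64)
-f(j(-14, -14)) = -1*64 = -64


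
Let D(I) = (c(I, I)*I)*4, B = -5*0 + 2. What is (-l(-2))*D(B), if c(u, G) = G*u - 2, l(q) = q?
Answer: 32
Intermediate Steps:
c(u, G) = -2 + G*u
B = 2 (B = 0 + 2 = 2)
D(I) = 4*I*(-2 + I²) (D(I) = ((-2 + I*I)*I)*4 = ((-2 + I²)*I)*4 = (I*(-2 + I²))*4 = 4*I*(-2 + I²))
(-l(-2))*D(B) = (-1*(-2))*(4*2*(-2 + 2²)) = 2*(4*2*(-2 + 4)) = 2*(4*2*2) = 2*16 = 32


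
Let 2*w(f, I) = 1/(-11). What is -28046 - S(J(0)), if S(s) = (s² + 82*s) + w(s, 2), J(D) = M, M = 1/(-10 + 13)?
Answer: -5558533/198 ≈ -28073.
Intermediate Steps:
w(f, I) = -1/22 (w(f, I) = (½)/(-11) = (½)*(-1/11) = -1/22)
M = ⅓ (M = 1/3 = ⅓ ≈ 0.33333)
J(D) = ⅓
S(s) = -1/22 + s² + 82*s (S(s) = (s² + 82*s) - 1/22 = -1/22 + s² + 82*s)
-28046 - S(J(0)) = -28046 - (-1/22 + (⅓)² + 82*(⅓)) = -28046 - (-1/22 + ⅑ + 82/3) = -28046 - 1*5425/198 = -28046 - 5425/198 = -5558533/198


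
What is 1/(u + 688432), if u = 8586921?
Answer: 1/9275353 ≈ 1.0781e-7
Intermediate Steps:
1/(u + 688432) = 1/(8586921 + 688432) = 1/9275353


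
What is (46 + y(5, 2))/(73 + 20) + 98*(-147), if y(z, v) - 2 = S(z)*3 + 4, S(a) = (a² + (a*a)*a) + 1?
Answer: -1339253/93 ≈ -14401.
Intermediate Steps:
S(a) = 1 + a² + a³ (S(a) = (a² + a²*a) + 1 = (a² + a³) + 1 = 1 + a² + a³)
y(z, v) = 9 + 3*z² + 3*z³ (y(z, v) = 2 + ((1 + z² + z³)*3 + 4) = 2 + ((3 + 3*z² + 3*z³) + 4) = 2 + (7 + 3*z² + 3*z³) = 9 + 3*z² + 3*z³)
(46 + y(5, 2))/(73 + 20) + 98*(-147) = (46 + (9 + 3*5² + 3*5³))/(73 + 20) + 98*(-147) = (46 + (9 + 3*25 + 3*125))/93 - 14406 = (46 + (9 + 75 + 375))*(1/93) - 14406 = (46 + 459)*(1/93) - 14406 = 505*(1/93) - 14406 = 505/93 - 14406 = -1339253/93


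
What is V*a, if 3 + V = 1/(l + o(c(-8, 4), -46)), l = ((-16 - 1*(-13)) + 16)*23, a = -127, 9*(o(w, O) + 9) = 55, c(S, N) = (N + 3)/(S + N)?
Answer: 1014222/2665 ≈ 380.57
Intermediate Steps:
c(S, N) = (3 + N)/(N + S)
o(w, O) = -26/9 (o(w, O) = -9 + (⅑)*55 = -9 + 55/9 = -26/9)
l = 299 (l = ((-16 + 13) + 16)*23 = (-3 + 16)*23 = 13*23 = 299)
V = -7986/2665 (V = -3 + 1/(299 - 26/9) = -3 + 1/(2665/9) = -3 + 9/2665 = -7986/2665 ≈ -2.9966)
V*a = -7986/2665*(-127) = 1014222/2665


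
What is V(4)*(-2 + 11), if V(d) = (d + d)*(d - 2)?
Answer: 144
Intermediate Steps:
V(d) = 2*d*(-2 + d) (V(d) = (2*d)*(-2 + d) = 2*d*(-2 + d))
V(4)*(-2 + 11) = (2*4*(-2 + 4))*(-2 + 11) = (2*4*2)*9 = 16*9 = 144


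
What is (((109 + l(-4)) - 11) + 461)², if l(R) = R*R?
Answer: 330625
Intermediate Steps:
l(R) = R²
(((109 + l(-4)) - 11) + 461)² = (((109 + (-4)²) - 11) + 461)² = (((109 + 16) - 11) + 461)² = ((125 - 11) + 461)² = (114 + 461)² = 575² = 330625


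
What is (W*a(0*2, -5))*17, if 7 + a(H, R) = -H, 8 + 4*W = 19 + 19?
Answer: -1785/2 ≈ -892.50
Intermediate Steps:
W = 15/2 (W = -2 + (19 + 19)/4 = -2 + (¼)*38 = -2 + 19/2 = 15/2 ≈ 7.5000)
a(H, R) = -7 - H
(W*a(0*2, -5))*17 = (15*(-7 - 0*2)/2)*17 = (15*(-7 - 1*0)/2)*17 = (15*(-7 + 0)/2)*17 = ((15/2)*(-7))*17 = -105/2*17 = -1785/2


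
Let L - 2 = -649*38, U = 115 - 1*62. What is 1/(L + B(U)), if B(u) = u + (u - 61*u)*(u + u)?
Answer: -1/361687 ≈ -2.7648e-6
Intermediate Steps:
U = 53 (U = 115 - 62 = 53)
B(u) = u - 120*u**2 (B(u) = u + (-60*u)*(2*u) = u - 120*u**2)
L = -24660 (L = 2 - 649*38 = 2 - 24662 = -24660)
1/(L + B(U)) = 1/(-24660 + 53*(1 - 120*53)) = 1/(-24660 + 53*(1 - 6360)) = 1/(-24660 + 53*(-6359)) = 1/(-24660 - 337027) = 1/(-361687) = -1/361687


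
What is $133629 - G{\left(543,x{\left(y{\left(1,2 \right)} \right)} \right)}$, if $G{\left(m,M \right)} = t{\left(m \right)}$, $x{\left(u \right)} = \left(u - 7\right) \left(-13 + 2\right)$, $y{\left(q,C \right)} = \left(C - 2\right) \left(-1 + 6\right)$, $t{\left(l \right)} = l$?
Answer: $133086$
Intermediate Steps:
$y{\left(q,C \right)} = -10 + 5 C$ ($y{\left(q,C \right)} = \left(-2 + C\right) 5 = -10 + 5 C$)
$x{\left(u \right)} = 77 - 11 u$ ($x{\left(u \right)} = \left(-7 + u\right) \left(-11\right) = 77 - 11 u$)
$G{\left(m,M \right)} = m$
$133629 - G{\left(543,x{\left(y{\left(1,2 \right)} \right)} \right)} = 133629 - 543 = 133086$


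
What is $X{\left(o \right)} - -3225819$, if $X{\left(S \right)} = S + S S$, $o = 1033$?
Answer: $4293941$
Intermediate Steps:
$X{\left(S \right)} = S + S^{2}$
$X{\left(o \right)} - -3225819 = 1033 \left(1 + 1033\right) - -3225819 = 1033 \cdot 1034 + 3225819 = 1068122 + 3225819 = 4293941$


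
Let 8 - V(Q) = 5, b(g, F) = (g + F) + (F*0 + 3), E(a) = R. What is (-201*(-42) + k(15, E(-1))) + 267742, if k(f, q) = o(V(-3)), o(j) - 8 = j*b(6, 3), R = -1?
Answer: 276228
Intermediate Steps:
E(a) = -1
b(g, F) = 3 + F + g (b(g, F) = (F + g) + (0 + 3) = (F + g) + 3 = 3 + F + g)
V(Q) = 3 (V(Q) = 8 - 1*5 = 8 - 5 = 3)
o(j) = 8 + 12*j (o(j) = 8 + j*(3 + 3 + 6) = 8 + j*12 = 8 + 12*j)
k(f, q) = 44 (k(f, q) = 8 + 12*3 = 8 + 36 = 44)
(-201*(-42) + k(15, E(-1))) + 267742 = (-201*(-42) + 44) + 267742 = (8442 + 44) + 267742 = 8486 + 267742 = 276228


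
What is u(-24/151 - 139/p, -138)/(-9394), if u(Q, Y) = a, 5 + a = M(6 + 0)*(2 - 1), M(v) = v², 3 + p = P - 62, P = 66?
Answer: -31/9394 ≈ -0.0033000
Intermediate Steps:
p = 1 (p = -3 + (66 - 62) = -3 + 4 = 1)
a = 31 (a = -5 + (6 + 0)²*(2 - 1) = -5 + 6²*1 = -5 + 36*1 = -5 + 36 = 31)
u(Q, Y) = 31
u(-24/151 - 139/p, -138)/(-9394) = 31/(-9394) = 31*(-1/9394) = -31/9394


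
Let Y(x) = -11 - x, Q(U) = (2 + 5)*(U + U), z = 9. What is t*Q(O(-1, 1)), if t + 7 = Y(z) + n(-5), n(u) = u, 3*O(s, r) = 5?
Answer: -2240/3 ≈ -746.67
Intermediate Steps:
O(s, r) = 5/3 (O(s, r) = (⅓)*5 = 5/3)
Q(U) = 14*U (Q(U) = 7*(2*U) = 14*U)
t = -32 (t = -7 + ((-11 - 1*9) - 5) = -7 + ((-11 - 9) - 5) = -7 + (-20 - 5) = -7 - 25 = -32)
t*Q(O(-1, 1)) = -448*5/3 = -32*70/3 = -2240/3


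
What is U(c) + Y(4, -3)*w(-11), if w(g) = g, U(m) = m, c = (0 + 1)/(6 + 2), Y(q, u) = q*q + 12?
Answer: -2463/8 ≈ -307.88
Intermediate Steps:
Y(q, u) = 12 + q² (Y(q, u) = q² + 12 = 12 + q²)
c = ⅛ (c = 1/8 = 1*(⅛) = ⅛ ≈ 0.12500)
U(c) + Y(4, -3)*w(-11) = ⅛ + (12 + 4²)*(-11) = ⅛ + (12 + 16)*(-11) = ⅛ + 28*(-11) = ⅛ - 308 = -2463/8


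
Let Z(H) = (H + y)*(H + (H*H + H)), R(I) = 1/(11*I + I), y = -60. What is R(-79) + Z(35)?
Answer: -30691501/948 ≈ -32375.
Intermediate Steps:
R(I) = 1/(12*I)
Z(H) = (-60 + H)*(H² + 2*H) (Z(H) = (H - 60)*(H + (H*H + H)) = (-60 + H)*(H + (H² + H)) = (-60 + H)*(H + (H + H²)) = (-60 + H)*(H² + 2*H))
R(-79) + Z(35) = (1/12)/(-79) + 35*(-120 + 35² - 58*35) = (1/12)*(-1/79) + 35*(-120 + 1225 - 2030) = -1/948 + 35*(-925) = -1/948 - 32375 = -30691501/948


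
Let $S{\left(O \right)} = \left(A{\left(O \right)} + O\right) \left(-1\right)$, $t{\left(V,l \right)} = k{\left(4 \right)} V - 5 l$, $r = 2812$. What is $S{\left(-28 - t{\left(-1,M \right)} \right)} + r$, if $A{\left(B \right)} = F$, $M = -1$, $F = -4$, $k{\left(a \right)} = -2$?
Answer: $2851$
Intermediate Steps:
$A{\left(B \right)} = -4$
$t{\left(V,l \right)} = - 5 l - 2 V$ ($t{\left(V,l \right)} = - 2 V - 5 l = - 5 l - 2 V$)
$S{\left(O \right)} = 4 - O$ ($S{\left(O \right)} = \left(-4 + O\right) \left(-1\right) = 4 - O$)
$S{\left(-28 - t{\left(-1,M \right)} \right)} + r = \left(4 - \left(-28 - \left(\left(-5\right) \left(-1\right) - -2\right)\right)\right) + 2812 = \left(4 - \left(-28 - \left(5 + 2\right)\right)\right) + 2812 = \left(4 - \left(-28 - 7\right)\right) + 2812 = \left(4 - -35\right) + 2812 = \left(4 + 35\right) + 2812 = 39 + 2812 = 2851$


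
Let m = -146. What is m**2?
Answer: 21316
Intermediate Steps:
m**2 = (-146)**2 = 21316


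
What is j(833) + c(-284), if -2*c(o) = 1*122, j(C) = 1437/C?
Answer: -49376/833 ≈ -59.275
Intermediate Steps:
c(o) = -61 (c(o) = -122/2 = -½*122 = -61)
j(833) + c(-284) = 1437/833 - 61 = -49376/833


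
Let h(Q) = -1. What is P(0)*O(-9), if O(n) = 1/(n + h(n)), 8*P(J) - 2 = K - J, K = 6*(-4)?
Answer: 11/40 ≈ 0.27500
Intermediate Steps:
K = -24
P(J) = -11/4 - J/8 (P(J) = ¼ + (-24 - J)/8 = ¼ + (-3 - J/8) = -11/4 - J/8)
O(n) = 1/(-1 + n) (O(n) = 1/(n - 1) = 1/(-1 + n))
P(0)*O(-9) = (-11/4 - ⅛*0)/(-1 - 9) = (-11/4 + 0)/(-10) = -11/4*(-⅒) = 11/40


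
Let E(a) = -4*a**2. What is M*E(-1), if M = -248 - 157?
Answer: 1620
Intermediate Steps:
M = -405
M*E(-1) = -(-1620)*(-1)**2 = -(-1620) = -405*(-4) = 1620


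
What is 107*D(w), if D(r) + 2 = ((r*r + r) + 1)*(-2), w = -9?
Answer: -15836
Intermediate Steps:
D(r) = -4 - 2*r - 2*r**2 (D(r) = -2 + ((r*r + r) + 1)*(-2) = -2 + ((r**2 + r) + 1)*(-2) = -2 + ((r + r**2) + 1)*(-2) = -2 + (1 + r + r**2)*(-2) = -2 + (-2 - 2*r - 2*r**2) = -4 - 2*r - 2*r**2)
107*D(w) = 107*(-4 - 2*(-9) - 2*(-9)**2) = 107*(-4 + 18 - 2*81) = 107*(-4 + 18 - 162) = 107*(-148) = -15836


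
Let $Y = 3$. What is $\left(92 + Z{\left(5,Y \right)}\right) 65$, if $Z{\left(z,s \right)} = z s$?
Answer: $6955$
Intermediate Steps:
$Z{\left(z,s \right)} = s z$
$\left(92 + Z{\left(5,Y \right)}\right) 65 = \left(92 + 3 \cdot 5\right) 65 = \left(92 + 15\right) 65 = 107 \cdot 65 = 6955$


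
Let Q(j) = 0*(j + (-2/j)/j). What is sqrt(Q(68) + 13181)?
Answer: 7*sqrt(269) ≈ 114.81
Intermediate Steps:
Q(j) = 0 (Q(j) = 0*(j - 2/j**2) = 0)
sqrt(Q(68) + 13181) = sqrt(0 + 13181) = sqrt(13181) = 7*sqrt(269)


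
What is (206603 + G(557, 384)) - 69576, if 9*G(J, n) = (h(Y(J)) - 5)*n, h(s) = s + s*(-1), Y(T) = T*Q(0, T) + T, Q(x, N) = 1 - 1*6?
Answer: 410441/3 ≈ 1.3681e+5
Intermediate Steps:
Q(x, N) = -5 (Q(x, N) = 1 - 6 = -5)
Y(T) = -4*T (Y(T) = T*(-5) + T = -5*T + T = -4*T)
h(s) = 0 (h(s) = s - s = 0)
G(J, n) = -5*n/9 (G(J, n) = ((0 - 5)*n)/9 = (-5*n)/9 = -5*n/9)
(206603 + G(557, 384)) - 69576 = (206603 - 5/9*384) - 69576 = (206603 - 640/3) - 69576 = 619169/3 - 69576 = 410441/3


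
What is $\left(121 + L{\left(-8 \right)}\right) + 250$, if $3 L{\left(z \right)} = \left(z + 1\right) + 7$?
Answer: $371$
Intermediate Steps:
$L{\left(z \right)} = \frac{8}{3} + \frac{z}{3}$ ($L{\left(z \right)} = \frac{\left(z + 1\right) + 7}{3} = \frac{\left(1 + z\right) + 7}{3} = \frac{8 + z}{3} = \frac{8}{3} + \frac{z}{3}$)
$\left(121 + L{\left(-8 \right)}\right) + 250 = \left(121 + \left(\frac{8}{3} + \frac{1}{3} \left(-8\right)\right)\right) + 250 = \left(121 + \left(\frac{8}{3} - \frac{8}{3}\right)\right) + 250 = \left(121 + 0\right) + 250 = 121 + 250 = 371$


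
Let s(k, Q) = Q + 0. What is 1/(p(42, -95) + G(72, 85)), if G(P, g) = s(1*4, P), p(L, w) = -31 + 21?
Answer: 1/62 ≈ 0.016129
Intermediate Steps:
s(k, Q) = Q
p(L, w) = -10
G(P, g) = P
1/(p(42, -95) + G(72, 85)) = 1/(-10 + 72) = 1/62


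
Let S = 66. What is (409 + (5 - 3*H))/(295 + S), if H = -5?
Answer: 429/361 ≈ 1.1884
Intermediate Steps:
(409 + (5 - 3*H))/(295 + S) = (409 + (5 - 3*(-5)))/(295 + 66) = (409 + (5 + 15))/361 = (409 + 20)*(1/361) = 429*(1/361) = 429/361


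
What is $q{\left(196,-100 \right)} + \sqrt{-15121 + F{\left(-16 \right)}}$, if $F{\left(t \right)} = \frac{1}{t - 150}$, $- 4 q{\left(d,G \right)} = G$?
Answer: $25 + \frac{i \sqrt{416674442}}{166} \approx 25.0 + 122.97 i$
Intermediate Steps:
$q{\left(d,G \right)} = - \frac{G}{4}$
$F{\left(t \right)} = \frac{1}{-150 + t}$
$q{\left(196,-100 \right)} + \sqrt{-15121 + F{\left(-16 \right)}} = \left(- \frac{1}{4}\right) \left(-100\right) + \sqrt{-15121 + \frac{1}{-150 - 16}} = 25 + \sqrt{-15121 + \frac{1}{-166}} = 25 + \sqrt{-15121 - \frac{1}{166}} = 25 + \sqrt{- \frac{2510087}{166}} = 25 + \frac{i \sqrt{416674442}}{166}$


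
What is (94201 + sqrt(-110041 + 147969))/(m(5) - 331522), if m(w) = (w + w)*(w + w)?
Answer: -94201/331422 - sqrt(9482)/165711 ≈ -0.28482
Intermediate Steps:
m(w) = 4*w**2 (m(w) = (2*w)*(2*w) = 4*w**2)
(94201 + sqrt(-110041 + 147969))/(m(5) - 331522) = (94201 + sqrt(-110041 + 147969))/(4*5**2 - 331522) = (94201 + sqrt(37928))/(4*25 - 331522) = (94201 + 2*sqrt(9482))/(100 - 331522) = (94201 + 2*sqrt(9482))/(-331422) = (94201 + 2*sqrt(9482))*(-1/331422) = -94201/331422 - sqrt(9482)/165711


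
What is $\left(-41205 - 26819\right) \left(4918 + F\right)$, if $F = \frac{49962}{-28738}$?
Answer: $- \frac{4805335150264}{14369} \approx -3.3442 \cdot 10^{8}$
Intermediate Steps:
$F = - \frac{24981}{14369}$ ($F = 49962 \left(- \frac{1}{28738}\right) = - \frac{24981}{14369} \approx -1.7385$)
$\left(-41205 - 26819\right) \left(4918 + F\right) = \left(-41205 - 26819\right) \left(4918 - \frac{24981}{14369}\right) = \left(-68024\right) \frac{70641761}{14369} = - \frac{4805335150264}{14369}$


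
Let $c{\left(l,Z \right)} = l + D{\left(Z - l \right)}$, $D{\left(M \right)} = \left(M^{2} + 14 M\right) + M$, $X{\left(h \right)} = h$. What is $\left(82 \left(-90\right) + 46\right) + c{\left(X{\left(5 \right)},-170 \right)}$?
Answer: $20671$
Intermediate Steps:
$D{\left(M \right)} = M^{2} + 15 M$
$c{\left(l,Z \right)} = l + \left(Z - l\right) \left(15 + Z - l\right)$ ($c{\left(l,Z \right)} = l + \left(Z - l\right) \left(15 + \left(Z - l\right)\right) = l + \left(Z - l\right) \left(15 + Z - l\right)$)
$\left(82 \left(-90\right) + 46\right) + c{\left(X{\left(5 \right)},-170 \right)} = \left(82 \left(-90\right) + 46\right) + \left(5 + \left(-170 - 5\right) \left(15 - 170 - 5\right)\right) = \left(-7380 + 46\right) + \left(5 + \left(-170 - 5\right) \left(15 - 170 - 5\right)\right) = -7334 + \left(5 - -28000\right) = -7334 + \left(5 + 28000\right) = -7334 + 28005 = 20671$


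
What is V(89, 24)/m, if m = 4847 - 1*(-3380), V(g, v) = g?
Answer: 89/8227 ≈ 0.010818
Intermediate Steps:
m = 8227 (m = 4847 + 3380 = 8227)
V(89, 24)/m = 89/8227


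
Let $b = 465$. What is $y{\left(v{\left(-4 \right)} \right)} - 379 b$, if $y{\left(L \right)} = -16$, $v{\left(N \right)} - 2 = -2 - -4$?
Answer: $-176251$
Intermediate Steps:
$v{\left(N \right)} = 4$ ($v{\left(N \right)} = 2 - -2 = 2 + \left(-2 + 4\right) = 2 + 2 = 4$)
$y{\left(v{\left(-4 \right)} \right)} - 379 b = -16 - 176235 = -176251$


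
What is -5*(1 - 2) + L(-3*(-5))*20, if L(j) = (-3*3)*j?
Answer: -2695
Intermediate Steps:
L(j) = -9*j
-5*(1 - 2) + L(-3*(-5))*20 = -5*(1 - 2) - (-27)*(-5)*20 = -5*(-1) - 9*15*20 = 5 - 135*20 = 5 - 2700 = -2695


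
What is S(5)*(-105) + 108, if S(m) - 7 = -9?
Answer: 318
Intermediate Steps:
S(m) = -2 (S(m) = 7 - 9 = -2)
S(5)*(-105) + 108 = -2*(-105) + 108 = 210 + 108 = 318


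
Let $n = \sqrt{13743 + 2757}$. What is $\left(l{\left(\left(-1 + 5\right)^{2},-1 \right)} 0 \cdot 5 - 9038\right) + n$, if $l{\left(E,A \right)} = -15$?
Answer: $-9038 + 10 \sqrt{165} \approx -8909.5$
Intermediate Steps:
$n = 10 \sqrt{165}$ ($n = \sqrt{16500} = 10 \sqrt{165} \approx 128.45$)
$\left(l{\left(\left(-1 + 5\right)^{2},-1 \right)} 0 \cdot 5 - 9038\right) + n = \left(- 15 \cdot 0 \cdot 5 - 9038\right) + 10 \sqrt{165} = \left(\left(-15\right) 0 - 9038\right) + 10 \sqrt{165} = \left(0 - 9038\right) + 10 \sqrt{165} = -9038 + 10 \sqrt{165}$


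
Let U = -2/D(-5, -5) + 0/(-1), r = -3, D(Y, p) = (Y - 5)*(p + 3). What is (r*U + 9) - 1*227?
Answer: -2177/10 ≈ -217.70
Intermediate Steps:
D(Y, p) = (-5 + Y)*(3 + p)
U = -⅒ (U = -2/(-15 - 5*(-5) + 3*(-5) - 5*(-5)) + 0/(-1) = -2/(-15 + 25 - 15 + 25) + 0*(-1) = -2/20 + 0 = -2*1/20 + 0 = -⅒ + 0 = -⅒ ≈ -0.10000)
(r*U + 9) - 1*227 = (-3*(-⅒) + 9) - 1*227 = (3/10 + 9) - 227 = 93/10 - 227 = -2177/10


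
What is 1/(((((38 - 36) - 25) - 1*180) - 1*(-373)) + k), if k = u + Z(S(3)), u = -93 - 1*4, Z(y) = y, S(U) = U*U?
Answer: 1/82 ≈ 0.012195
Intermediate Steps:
S(U) = U²
u = -97 (u = -93 - 4 = -97)
k = -88 (k = -97 + 3² = -97 + 9 = -88)
1/(((((38 - 36) - 25) - 1*180) - 1*(-373)) + k) = 1/(((((38 - 36) - 25) - 1*180) - 1*(-373)) - 88) = 1/((((2 - 25) - 180) + 373) - 88) = 1/(((-23 - 180) + 373) - 88) = 1/((-203 + 373) - 88) = 1/(170 - 88) = 1/82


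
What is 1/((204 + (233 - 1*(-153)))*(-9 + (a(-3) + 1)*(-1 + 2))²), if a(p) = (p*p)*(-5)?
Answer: 1/1657310 ≈ 6.0339e-7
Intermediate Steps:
a(p) = -5*p² (a(p) = p²*(-5) = -5*p²)
1/((204 + (233 - 1*(-153)))*(-9 + (a(-3) + 1)*(-1 + 2))²) = 1/((204 + (233 - 1*(-153)))*(-9 + (-5*(-3)² + 1)*(-1 + 2))²) = 1/((204 + (233 + 153))*(-9 + (-5*9 + 1)*1)²) = 1/((204 + 386)*(-9 + (-45 + 1)*1)²) = 1/(590*(-9 - 44*1)²) = 1/(590*(-9 - 44)²) = 1/(590*(-53)²) = 1/(590*2809) = 1/1657310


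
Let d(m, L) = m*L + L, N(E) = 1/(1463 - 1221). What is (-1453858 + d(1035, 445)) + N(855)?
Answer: -240266795/242 ≈ -9.9284e+5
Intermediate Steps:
N(E) = 1/242
d(m, L) = L + L*m (d(m, L) = L*m + L = L + L*m)
(-1453858 + d(1035, 445)) + N(855) = (-1453858 + 445*(1 + 1035)) + 1/242 = (-1453858 + 445*1036) + 1/242 = (-1453858 + 461020) + 1/242 = -992838 + 1/242 = -240266795/242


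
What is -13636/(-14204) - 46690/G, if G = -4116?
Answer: 12844831/1043994 ≈ 12.304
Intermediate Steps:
-13636/(-14204) - 46690/G = -13636/(-14204) - 46690/(-4116) = -13636*(-1/14204) - 46690*(-1/4116) = 3409/3551 + 3335/294 = 12844831/1043994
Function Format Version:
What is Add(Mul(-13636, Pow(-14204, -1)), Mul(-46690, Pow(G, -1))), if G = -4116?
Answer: Rational(12844831, 1043994) ≈ 12.304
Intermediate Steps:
Add(Mul(-13636, Pow(-14204, -1)), Mul(-46690, Pow(G, -1))) = Add(Mul(-13636, Pow(-14204, -1)), Mul(-46690, Pow(-4116, -1))) = Add(Mul(-13636, Rational(-1, 14204)), Mul(-46690, Rational(-1, 4116))) = Add(Rational(3409, 3551), Rational(3335, 294)) = Rational(12844831, 1043994)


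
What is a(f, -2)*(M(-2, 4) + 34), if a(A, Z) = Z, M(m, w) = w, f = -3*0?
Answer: -76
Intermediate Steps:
f = 0
a(f, -2)*(M(-2, 4) + 34) = -2*(4 + 34) = -2*38 = -76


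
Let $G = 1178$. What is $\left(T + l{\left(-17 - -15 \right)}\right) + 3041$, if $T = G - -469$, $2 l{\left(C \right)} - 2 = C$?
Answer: $4688$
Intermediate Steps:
$l{\left(C \right)} = 1 + \frac{C}{2}$
$T = 1647$ ($T = 1178 - -469 = 1178 + 469 = 1647$)
$\left(T + l{\left(-17 - -15 \right)}\right) + 3041 = \left(1647 + \left(1 + \frac{-17 - -15}{2}\right)\right) + 3041 = \left(1647 + \left(1 + \frac{-17 + 15}{2}\right)\right) + 3041 = \left(1647 + \left(1 + \frac{1}{2} \left(-2\right)\right)\right) + 3041 = \left(1647 + \left(1 - 1\right)\right) + 3041 = \left(1647 + 0\right) + 3041 = 1647 + 3041 = 4688$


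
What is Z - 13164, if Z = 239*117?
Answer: 14799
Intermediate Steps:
Z = 27963
Z - 13164 = 27963 - 13164 = 14799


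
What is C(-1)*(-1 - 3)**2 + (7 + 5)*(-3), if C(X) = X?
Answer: -52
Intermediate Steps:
C(-1)*(-1 - 3)**2 + (7 + 5)*(-3) = -(-1 - 3)**2 + (7 + 5)*(-3) = -1*(-4)**2 + 12*(-3) = -1*16 - 36 = -16 - 36 = -52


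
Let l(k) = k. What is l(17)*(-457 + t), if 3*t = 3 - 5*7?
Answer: -23851/3 ≈ -7950.3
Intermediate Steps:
t = -32/3 (t = (3 - 5*7)/3 = (3 - 35)/3 = (⅓)*(-32) = -32/3 ≈ -10.667)
l(17)*(-457 + t) = 17*(-457 - 32/3) = 17*(-1403/3) = -23851/3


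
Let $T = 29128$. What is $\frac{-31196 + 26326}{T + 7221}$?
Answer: $- \frac{4870}{36349} \approx -0.13398$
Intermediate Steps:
$\frac{-31196 + 26326}{T + 7221} = \frac{-31196 + 26326}{29128 + 7221} = - \frac{4870}{36349}$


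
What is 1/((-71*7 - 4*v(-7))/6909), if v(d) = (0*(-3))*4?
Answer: -987/71 ≈ -13.901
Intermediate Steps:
v(d) = 0 (v(d) = 0*4 = 0)
1/((-71*7 - 4*v(-7))/6909) = 1/((-71*7 - 4*0)/6909) = 1/((-497 - 1*0)*(1/6909)) = 1/((-497 + 0)*(1/6909)) = 1/(-497*1/6909) = 1/(-71/987) = -987/71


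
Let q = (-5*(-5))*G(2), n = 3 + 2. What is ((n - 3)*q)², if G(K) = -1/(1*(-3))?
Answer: 2500/9 ≈ 277.78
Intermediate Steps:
G(K) = ⅓ (G(K) = -1/(-3) = -1*(-⅓) = ⅓)
n = 5
q = 25/3 (q = -5*(-5)*(⅓) = 25*(⅓) = 25/3 ≈ 8.3333)
((n - 3)*q)² = ((5 - 3)*(25/3))² = (2*(25/3))² = (50/3)² = 2500/9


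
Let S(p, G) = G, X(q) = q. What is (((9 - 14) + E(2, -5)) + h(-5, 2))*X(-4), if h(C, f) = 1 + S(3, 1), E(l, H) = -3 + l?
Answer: 16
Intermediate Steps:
h(C, f) = 2 (h(C, f) = 1 + 1 = 2)
(((9 - 14) + E(2, -5)) + h(-5, 2))*X(-4) = (((9 - 14) + (-3 + 2)) + 2)*(-4) = ((-5 - 1) + 2)*(-4) = (-6 + 2)*(-4) = -4*(-4) = 16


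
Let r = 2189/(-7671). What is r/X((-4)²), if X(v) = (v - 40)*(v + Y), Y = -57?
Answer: -2189/7548264 ≈ -0.00029000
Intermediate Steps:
r = -2189/7671 (r = 2189*(-1/7671) = -2189/7671 ≈ -0.28536)
X(v) = (-57 + v)*(-40 + v) (X(v) = (v - 40)*(v - 57) = (-40 + v)*(-57 + v) = (-57 + v)*(-40 + v))
r/X((-4)²) = -2189/(7671*(2280 + ((-4)²)² - 97*(-4)²)) = -2189/(7671*(2280 + 16² - 97*16)) = -2189/(7671*(2280 + 256 - 1552)) = -2189/7671/984 = -2189/7671*1/984 = -2189/7548264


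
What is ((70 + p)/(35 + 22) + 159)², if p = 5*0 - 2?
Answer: 83375161/3249 ≈ 25662.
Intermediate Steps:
p = -2 (p = 0 - 2 = -2)
((70 + p)/(35 + 22) + 159)² = ((70 - 2)/(35 + 22) + 159)² = (68/57 + 159)² = (9131/57)² = 83375161/3249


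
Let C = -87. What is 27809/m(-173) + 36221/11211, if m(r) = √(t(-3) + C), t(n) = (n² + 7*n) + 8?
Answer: 36221/11211 - 27809*I*√91/91 ≈ 3.2308 - 2915.2*I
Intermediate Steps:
t(n) = 8 + n² + 7*n
m(r) = I*√91 (m(r) = √((8 + (-3)² + 7*(-3)) - 87) = √((8 + 9 - 21) - 87) = √(-4 - 87) = √(-91) = I*√91)
27809/m(-173) + 36221/11211 = 27809/((I*√91)) + 36221/11211 = 27809*(-I*√91/91) + 36221*(1/11211) = -27809*I*√91/91 + 36221/11211 = 36221/11211 - 27809*I*√91/91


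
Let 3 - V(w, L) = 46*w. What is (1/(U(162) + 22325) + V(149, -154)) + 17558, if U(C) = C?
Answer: 240768310/22487 ≈ 10707.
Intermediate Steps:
V(w, L) = 3 - 46*w
(1/(U(162) + 22325) + V(149, -154)) + 17558 = (1/(162 + 22325) + (3 - 46*149)) + 17558 = (1/22487 + (3 - 6854)) + 17558 = (1/22487 - 6851) + 17558 = -154058436/22487 + 17558 = 240768310/22487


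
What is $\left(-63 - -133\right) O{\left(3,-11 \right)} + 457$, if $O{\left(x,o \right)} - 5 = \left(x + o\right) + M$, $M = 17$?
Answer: $1437$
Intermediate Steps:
$O{\left(x,o \right)} = 22 + o + x$ ($O{\left(x,o \right)} = 5 + \left(\left(x + o\right) + 17\right) = 5 + \left(\left(o + x\right) + 17\right) = 5 + \left(17 + o + x\right) = 22 + o + x$)
$\left(-63 - -133\right) O{\left(3,-11 \right)} + 457 = \left(-63 - -133\right) \left(22 - 11 + 3\right) + 457 = \left(-63 + 133\right) 14 + 457 = 70 \cdot 14 + 457 = 980 + 457 = 1437$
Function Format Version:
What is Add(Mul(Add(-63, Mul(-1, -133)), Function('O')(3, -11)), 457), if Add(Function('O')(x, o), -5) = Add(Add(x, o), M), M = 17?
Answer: 1437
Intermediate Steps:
Function('O')(x, o) = Add(22, o, x) (Function('O')(x, o) = Add(5, Add(Add(x, o), 17)) = Add(5, Add(Add(o, x), 17)) = Add(5, Add(17, o, x)) = Add(22, o, x))
Add(Mul(Add(-63, Mul(-1, -133)), Function('O')(3, -11)), 457) = Add(Mul(Add(-63, Mul(-1, -133)), Add(22, -11, 3)), 457) = Add(Mul(Add(-63, 133), 14), 457) = Add(Mul(70, 14), 457) = Add(980, 457) = 1437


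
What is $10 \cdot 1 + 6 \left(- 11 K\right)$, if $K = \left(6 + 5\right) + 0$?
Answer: $-716$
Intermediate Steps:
$K = 11$ ($K = 11 + 0 = 11$)
$10 \cdot 1 + 6 \left(- 11 K\right) = 10 \cdot 1 + 6 \left(\left(-11\right) 11\right) = 10 + 6 \left(-121\right) = 10 - 726 = -716$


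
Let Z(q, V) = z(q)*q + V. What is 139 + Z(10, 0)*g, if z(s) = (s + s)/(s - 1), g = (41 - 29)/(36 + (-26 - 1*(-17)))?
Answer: 12059/81 ≈ 148.88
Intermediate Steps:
g = 4/9 (g = 12/(36 + (-26 + 17)) = 12/(36 - 9) = 12/27 = 12*(1/27) = 4/9 ≈ 0.44444)
z(s) = 2*s/(-1 + s) (z(s) = (2*s)/(-1 + s) = 2*s/(-1 + s))
Z(q, V) = V + 2*q²/(-1 + q) (Z(q, V) = (2*q/(-1 + q))*q + V = 2*q²/(-1 + q) + V = V + 2*q²/(-1 + q))
139 + Z(10, 0)*g = 139 + ((2*10² + 0*(-1 + 10))/(-1 + 10))*(4/9) = 139 + ((2*100 + 0*9)/9)*(4/9) = 139 + ((200 + 0)/9)*(4/9) = 139 + ((⅑)*200)*(4/9) = 139 + (200/9)*(4/9) = 139 + 800/81 = 12059/81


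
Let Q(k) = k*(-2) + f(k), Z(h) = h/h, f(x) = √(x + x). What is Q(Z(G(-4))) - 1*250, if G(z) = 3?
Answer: -252 + √2 ≈ -250.59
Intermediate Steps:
f(x) = √2*√x (f(x) = √(2*x) = √2*√x)
Z(h) = 1
Q(k) = -2*k + √2*√k (Q(k) = k*(-2) + √2*√k = -2*k + √2*√k)
Q(Z(G(-4))) - 1*250 = (-2*1 + √2*√1) - 1*250 = (-2 + √2*1) - 250 = (-2 + √2) - 250 = -252 + √2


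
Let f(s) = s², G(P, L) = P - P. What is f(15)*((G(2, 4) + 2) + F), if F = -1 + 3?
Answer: 900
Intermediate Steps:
F = 2
G(P, L) = 0
f(15)*((G(2, 4) + 2) + F) = 15²*((0 + 2) + 2) = 225*(2 + 2) = 225*4 = 900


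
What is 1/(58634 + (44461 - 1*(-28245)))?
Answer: 1/131340 ≈ 7.6138e-6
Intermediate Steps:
1/(58634 + (44461 - 1*(-28245))) = 1/(58634 + (44461 + 28245)) = 1/(58634 + 72706) = 1/131340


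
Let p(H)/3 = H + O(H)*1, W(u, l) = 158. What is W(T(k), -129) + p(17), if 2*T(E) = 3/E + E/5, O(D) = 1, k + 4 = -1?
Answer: 212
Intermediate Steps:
k = -5 (k = -4 - 1 = -5)
T(E) = E/10 + 3/(2*E) (T(E) = (3/E + E/5)/2 = E/10 + 3/(2*E))
p(H) = 3 + 3*H (p(H) = 3*(H + 1*1) = 3*(H + 1) = 3*(1 + H) = 3 + 3*H)
W(T(k), -129) + p(17) = 158 + (3 + 3*17) = 158 + (3 + 51) = 158 + 54 = 212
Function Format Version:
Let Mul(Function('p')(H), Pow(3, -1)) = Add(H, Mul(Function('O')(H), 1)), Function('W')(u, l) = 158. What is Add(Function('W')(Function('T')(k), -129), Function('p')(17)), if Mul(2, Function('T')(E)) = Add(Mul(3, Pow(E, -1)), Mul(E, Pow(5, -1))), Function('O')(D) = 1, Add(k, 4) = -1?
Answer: 212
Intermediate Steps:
k = -5 (k = Add(-4, -1) = -5)
Function('T')(E) = Add(Mul(Rational(1, 10), E), Mul(Rational(3, 2), Pow(E, -1))) (Function('T')(E) = Mul(Rational(1, 2), Add(Mul(3, Pow(E, -1)), Mul(E, Pow(5, -1)))) = Mul(Rational(1, 2), Add(Mul(3, Pow(E, -1)), Mul(E, Rational(1, 5)))) = Mul(Rational(1, 2), Add(Mul(3, Pow(E, -1)), Mul(Rational(1, 5), E))) = Add(Mul(Rational(1, 10), E), Mul(Rational(3, 2), Pow(E, -1))))
Function('p')(H) = Add(3, Mul(3, H)) (Function('p')(H) = Mul(3, Add(H, Mul(1, 1))) = Mul(3, Add(H, 1)) = Mul(3, Add(1, H)) = Add(3, Mul(3, H)))
Add(Function('W')(Function('T')(k), -129), Function('p')(17)) = Add(158, Add(3, Mul(3, 17))) = Add(158, Add(3, 51)) = Add(158, 54) = 212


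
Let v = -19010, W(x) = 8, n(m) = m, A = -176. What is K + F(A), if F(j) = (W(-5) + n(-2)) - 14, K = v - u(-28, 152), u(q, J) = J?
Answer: -19170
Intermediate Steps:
K = -19162 (K = -19010 - 1*152 = -19010 - 152 = -19162)
F(j) = -8 (F(j) = (8 - 2) - 14 = 6 - 14 = -8)
K + F(A) = -19162 - 8 = -19170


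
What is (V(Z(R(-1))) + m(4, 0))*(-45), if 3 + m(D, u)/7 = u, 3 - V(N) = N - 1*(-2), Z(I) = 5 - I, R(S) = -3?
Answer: 1260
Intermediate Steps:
V(N) = 1 - N (V(N) = 3 - (N - 1*(-2)) = 3 - (N + 2) = 3 - (2 + N) = 3 + (-2 - N) = 1 - N)
m(D, u) = -21 + 7*u
(V(Z(R(-1))) + m(4, 0))*(-45) = ((1 - (5 - 1*(-3))) + (-21 + 7*0))*(-45) = ((1 - (5 + 3)) + (-21 + 0))*(-45) = ((1 - 1*8) - 21)*(-45) = ((1 - 8) - 21)*(-45) = (-7 - 21)*(-45) = -28*(-45) = 1260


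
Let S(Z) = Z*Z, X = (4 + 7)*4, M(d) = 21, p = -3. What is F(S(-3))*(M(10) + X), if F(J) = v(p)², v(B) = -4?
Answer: 1040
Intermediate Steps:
X = 44 (X = 11*4 = 44)
S(Z) = Z²
F(J) = 16 (F(J) = (-4)² = 16)
F(S(-3))*(M(10) + X) = 16*(21 + 44) = 16*65 = 1040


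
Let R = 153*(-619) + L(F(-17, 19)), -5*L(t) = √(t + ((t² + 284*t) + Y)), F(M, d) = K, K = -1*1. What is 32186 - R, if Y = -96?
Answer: 126893 + 2*I*√95/5 ≈ 1.2689e+5 + 3.8987*I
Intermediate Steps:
K = -1
F(M, d) = -1
L(t) = -√(-96 + t² + 285*t)/5 (L(t) = -√(t + ((t² + 284*t) - 96))/5 = -√(t + (-96 + t² + 284*t))/5 = -√(-96 + t² + 285*t)/5)
R = -94707 - 2*I*√95/5 (R = 153*(-619) - √(-96 + (-1)² + 285*(-1))/5 = -94707 - √(-96 + 1 - 285)/5 = -94707 - 2*I*√95/5 ≈ -94707.0 - 3.8987*I)
32186 - R = 32186 - (-94707 - 2*I*√95/5) = 32186 + (94707 + 2*I*√95/5) = 126893 + 2*I*√95/5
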